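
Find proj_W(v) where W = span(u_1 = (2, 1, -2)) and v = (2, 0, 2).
proj_W(v) = (0, 0, 0)

Set up U = [u_1 | ... | u_1] ∈ R^(3×1). The projector onto W = col(U) is P = U (U^T U)^(-1) U^T.
Compute U^T U =
  [9],
and U^T v = (0).
Solve U^T U · c = U^T v for the coefficients: c = (0). The projection is proj_W(v) = U c.
Check: (v - proj_W(v)) · u_1 = 0  (should be 0).
Result: proj_W(v) = (0, 0, 0).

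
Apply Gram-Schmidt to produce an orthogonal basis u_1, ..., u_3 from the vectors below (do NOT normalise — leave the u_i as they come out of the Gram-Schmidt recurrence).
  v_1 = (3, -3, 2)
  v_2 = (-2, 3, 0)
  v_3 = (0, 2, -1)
Orthogonal basis:
  u_1 = (3, -3, 2)
  u_2 = (1/22, 21/22, 15/11)
  u_3 = (66/61, 44/61, -33/61)

Apply the Gram-Schmidt recurrence
  u_1 = v_1
  u_i = v_i − Σ_{j<i} ((v_i · u_j) / (u_j · u_j)) · u_j.

Step by step this gives:
  u_1 = (3, -3, 2)
  u_2 = (1/22, 21/22, 15/11)
  u_3 = (66/61, 44/61, -33/61)

Orthogonality check:
  u_2 · u_1 = 0 (should be 0)
  u_3 · u_1 = 0 (should be 0)
  u_3 · u_2 = 0 (should be 0)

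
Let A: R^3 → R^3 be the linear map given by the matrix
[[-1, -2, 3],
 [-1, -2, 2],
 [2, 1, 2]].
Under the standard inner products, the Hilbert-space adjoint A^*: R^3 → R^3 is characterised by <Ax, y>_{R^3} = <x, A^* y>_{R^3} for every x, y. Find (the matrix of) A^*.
A^* = A^T =
[[-1, -1, 2],
 [-2, -2, 1],
 [3, 2, 2]]

For real matrices with standard dot products, the defining identity <Ax, y> = <x, A^* y> gives (Ax)^T y = x^T (A^*) y, i.e. x^T A^T y = x^T (A^*) y. Since this holds for all x, y, we must have A^* = A^T. Therefore
A^* =
[[-1, -1, 2],
 [-2, -2, 1],
 [3, 2, 2]].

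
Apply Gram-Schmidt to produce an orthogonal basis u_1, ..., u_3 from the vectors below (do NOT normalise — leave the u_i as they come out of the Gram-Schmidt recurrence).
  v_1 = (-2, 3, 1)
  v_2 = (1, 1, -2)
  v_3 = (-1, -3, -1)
Orthogonal basis:
  u_1 = (-2, 3, 1)
  u_2 = (6/7, 17/14, -27/14)
  u_3 = (-147/83, -63/83, -105/83)

Apply the Gram-Schmidt recurrence
  u_1 = v_1
  u_i = v_i − Σ_{j<i} ((v_i · u_j) / (u_j · u_j)) · u_j.

Step by step this gives:
  u_1 = (-2, 3, 1)
  u_2 = (6/7, 17/14, -27/14)
  u_3 = (-147/83, -63/83, -105/83)

Orthogonality check:
  u_2 · u_1 = 0 (should be 0)
  u_3 · u_1 = 0 (should be 0)
  u_3 · u_2 = 0 (should be 0)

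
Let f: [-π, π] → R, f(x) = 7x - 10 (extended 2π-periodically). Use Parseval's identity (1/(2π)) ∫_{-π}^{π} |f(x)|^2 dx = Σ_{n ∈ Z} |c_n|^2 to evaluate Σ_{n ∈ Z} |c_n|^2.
Σ |c_n|^2 = 49π^2/3 + 100

Expand and integrate term by term over [-π, π]:
  ∫ (7x)^2 dx = 49·(2π^3/3); ∫ 2·7·(-10)·x dx = 0 (odd integrand); ∫ (-10)^2 dx = 100·2π.
So (1/(2π)) ∫_{-π}^{π} (7x - 10)^2 dx = 49π^2/3 + 100 = 49π^2/3 + 100.
Parseval ⇒ Σ |c_n|^2 = 49π^2/3 + 100.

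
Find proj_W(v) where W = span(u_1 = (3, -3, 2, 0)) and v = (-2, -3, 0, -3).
proj_W(v) = (9/22, -9/22, 3/11, 0)

Set up U = [u_1 | ... | u_1] ∈ R^(4×1). The projector onto W = col(U) is P = U (U^T U)^(-1) U^T.
Compute U^T U =
  [22],
and U^T v = (3).
Solve U^T U · c = U^T v for the coefficients: c = (3/22). The projection is proj_W(v) = U c.
Check: (v - proj_W(v)) · u_1 = 0  (should be 0).
Result: proj_W(v) = (9/22, -9/22, 3/11, 0).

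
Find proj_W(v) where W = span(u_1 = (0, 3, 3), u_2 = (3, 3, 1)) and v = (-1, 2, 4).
proj_W(v) = (-15/11, 28/11, 38/11)

Set up U = [u_1 | ... | u_2] ∈ R^(3×2). The projector onto W = col(U) is P = U (U^T U)^(-1) U^T.
Compute U^T U =
  [18, 12]
  [12, 19],
and U^T v = (18, 7).
Solve U^T U · c = U^T v for the coefficients: c = (43/33, -5/11). The projection is proj_W(v) = U c.
Check: (v - proj_W(v)) · u_1 = 0  (should be 0).
Check: (v - proj_W(v)) · u_2 = 0  (should be 0).
Result: proj_W(v) = (-15/11, 28/11, 38/11).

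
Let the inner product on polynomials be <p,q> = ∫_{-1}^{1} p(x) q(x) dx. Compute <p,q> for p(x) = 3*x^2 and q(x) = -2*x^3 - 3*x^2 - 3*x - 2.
<p,q> = -38/5

Expand the product: p(x)·q(x) = -6*x^5 - 9*x^4 - 9*x^3 - 6*x^2.
∫_{-1}^{1} of each monomial x^k gives [2/(k+1) if k even, 0 if k odd]. Integrating term-by-term (or equivalently evaluating the antiderivative F(x) = -x^6 - 9*x^5/5 - 9*x^4/4 - 2*x^3 at the endpoints):
  F(1) − F(−1) = -141/20 − (11/20) = -38/5.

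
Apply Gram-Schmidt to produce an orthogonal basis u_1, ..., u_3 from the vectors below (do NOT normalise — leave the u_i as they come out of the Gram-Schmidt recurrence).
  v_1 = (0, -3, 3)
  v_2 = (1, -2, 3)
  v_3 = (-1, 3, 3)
Orthogonal basis:
  u_1 = (0, -3, 3)
  u_2 = (1, 1/2, 1/2)
  u_3 = (-7/3, 7/3, 7/3)

Apply the Gram-Schmidt recurrence
  u_1 = v_1
  u_i = v_i − Σ_{j<i} ((v_i · u_j) / (u_j · u_j)) · u_j.

Step by step this gives:
  u_1 = (0, -3, 3)
  u_2 = (1, 1/2, 1/2)
  u_3 = (-7/3, 7/3, 7/3)

Orthogonality check:
  u_2 · u_1 = 0 (should be 0)
  u_3 · u_1 = 0 (should be 0)
  u_3 · u_2 = 0 (should be 0)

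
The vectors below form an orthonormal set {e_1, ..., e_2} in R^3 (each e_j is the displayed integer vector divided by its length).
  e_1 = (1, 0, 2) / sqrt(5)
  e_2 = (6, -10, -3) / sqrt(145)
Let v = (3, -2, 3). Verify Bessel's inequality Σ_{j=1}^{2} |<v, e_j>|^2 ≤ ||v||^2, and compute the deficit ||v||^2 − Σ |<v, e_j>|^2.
Σ |<v, e_j>|^2 = 22; ||v||^2 = 22; deficit = 0

Write each e_j = u_j / sqrt(<u_j, u_j>) where u_j is the displayed integer vector. Then <v, e_j> = <v, u_j> / sqrt(<u_j, u_j>), so |<v, e_j>|^2 = <v, u_j>^2 / <u_j, u_j>.
Coefficients: <v, e_1> = 9/sqrt(5), <v, e_2> = 29/sqrt(145).
Square and sum: Σ |<v, e_j>|^2 = 22.
Compute ||v||^2 = v·v = 22.
Deficit = 22 − 22 = 0 ≥ 0, confirming Bessel's inequality. (The deficit equals ||v − Σ <v,e_j> e_j||^2, the squared distance from v to span{e_j}.)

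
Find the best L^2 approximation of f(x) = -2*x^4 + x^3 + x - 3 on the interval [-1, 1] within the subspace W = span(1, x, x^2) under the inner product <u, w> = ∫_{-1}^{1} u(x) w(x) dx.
g(x) = -12*x^2/7 + 8*x/5 - 99/35

The best approximation g ∈ W is the orthogonal projection of f onto W. Writing g = a_0 + a_1 x + a_2 x^2, the coefficients solve the normal equations G · a = b where
  G_{ij} = <φ_i, φ_j> and b_i = <f, φ_i>, with φ_0 = 1, φ_1 = x, φ_2 = x^2.
G =
  [2, 0, 2/3]
  [0, 2/3, 0]
  [2/3, 0, 2/5],
b = (-34/5, 16/15, -18/7).
Solving gives a_0 = -99/35, a_1 = 8/5, a_2 = -12/7, so
  g(x) = -12*x^2/7 + 8*x/5 - 99/35.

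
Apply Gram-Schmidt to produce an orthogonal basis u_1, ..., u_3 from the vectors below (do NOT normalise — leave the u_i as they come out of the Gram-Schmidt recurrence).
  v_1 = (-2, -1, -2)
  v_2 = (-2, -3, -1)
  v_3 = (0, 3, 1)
Orthogonal basis:
  u_1 = (-2, -1, -2)
  u_2 = (0, -2, 1)
  u_3 = (-10/9, 4/9, 8/9)

Apply the Gram-Schmidt recurrence
  u_1 = v_1
  u_i = v_i − Σ_{j<i} ((v_i · u_j) / (u_j · u_j)) · u_j.

Step by step this gives:
  u_1 = (-2, -1, -2)
  u_2 = (0, -2, 1)
  u_3 = (-10/9, 4/9, 8/9)

Orthogonality check:
  u_2 · u_1 = 0 (should be 0)
  u_3 · u_1 = 0 (should be 0)
  u_3 · u_2 = 0 (should be 0)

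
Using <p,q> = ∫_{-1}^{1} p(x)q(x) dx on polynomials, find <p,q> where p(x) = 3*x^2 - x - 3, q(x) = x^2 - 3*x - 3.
<p,q> = 66/5

Expand the product: p(x)·q(x) = 3*x^4 - 10*x^3 - 9*x^2 + 12*x + 9.
∫_{-1}^{1} of each monomial x^k gives [2/(k+1) if k even, 0 if k odd]. Integrating term-by-term (or equivalently evaluating the antiderivative F(x) = 3*x^5/5 - 5*x^4/2 - 3*x^3 + 6*x^2 + 9*x at the endpoints):
  F(1) − F(−1) = 101/10 − (-31/10) = 66/5.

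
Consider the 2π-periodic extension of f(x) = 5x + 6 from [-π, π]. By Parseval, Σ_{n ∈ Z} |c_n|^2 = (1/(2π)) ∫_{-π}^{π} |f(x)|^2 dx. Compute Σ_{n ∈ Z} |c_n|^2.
Σ |c_n|^2 = 25π^2/3 + 36

Expand and integrate term by term over [-π, π]:
  ∫ (5x)^2 dx = 25·(2π^3/3); ∫ 2·5·(6)·x dx = 0 (odd integrand); ∫ 6^2 dx = 36·2π.
So (1/(2π)) ∫_{-π}^{π} (5x + 6)^2 dx = 25π^2/3 + 36 = 25π^2/3 + 36.
Parseval ⇒ Σ |c_n|^2 = 25π^2/3 + 36.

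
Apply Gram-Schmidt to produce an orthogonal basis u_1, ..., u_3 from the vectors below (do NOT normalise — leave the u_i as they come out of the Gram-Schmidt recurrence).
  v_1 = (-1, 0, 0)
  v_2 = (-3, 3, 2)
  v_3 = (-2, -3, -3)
Orthogonal basis:
  u_1 = (-1, 0, 0)
  u_2 = (0, 3, 2)
  u_3 = (0, 6/13, -9/13)

Apply the Gram-Schmidt recurrence
  u_1 = v_1
  u_i = v_i − Σ_{j<i} ((v_i · u_j) / (u_j · u_j)) · u_j.

Step by step this gives:
  u_1 = (-1, 0, 0)
  u_2 = (0, 3, 2)
  u_3 = (0, 6/13, -9/13)

Orthogonality check:
  u_2 · u_1 = 0 (should be 0)
  u_3 · u_1 = 0 (should be 0)
  u_3 · u_2 = 0 (should be 0)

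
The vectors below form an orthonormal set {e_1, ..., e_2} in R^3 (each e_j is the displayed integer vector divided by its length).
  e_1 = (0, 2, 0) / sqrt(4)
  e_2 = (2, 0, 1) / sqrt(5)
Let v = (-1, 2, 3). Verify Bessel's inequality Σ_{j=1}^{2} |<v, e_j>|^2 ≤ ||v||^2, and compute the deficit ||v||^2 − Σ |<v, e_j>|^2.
Σ |<v, e_j>|^2 = 21/5; ||v||^2 = 14; deficit = 49/5

Write each e_j = u_j / sqrt(<u_j, u_j>) where u_j is the displayed integer vector. Then <v, e_j> = <v, u_j> / sqrt(<u_j, u_j>), so |<v, e_j>|^2 = <v, u_j>^2 / <u_j, u_j>.
Coefficients: <v, e_1> = 4/sqrt(4), <v, e_2> = 1/sqrt(5).
Square and sum: Σ |<v, e_j>|^2 = 21/5.
Compute ||v||^2 = v·v = 14.
Deficit = 14 − 21/5 = 49/5 ≥ 0, confirming Bessel's inequality. (The deficit equals ||v − Σ <v,e_j> e_j||^2, the squared distance from v to span{e_j}.)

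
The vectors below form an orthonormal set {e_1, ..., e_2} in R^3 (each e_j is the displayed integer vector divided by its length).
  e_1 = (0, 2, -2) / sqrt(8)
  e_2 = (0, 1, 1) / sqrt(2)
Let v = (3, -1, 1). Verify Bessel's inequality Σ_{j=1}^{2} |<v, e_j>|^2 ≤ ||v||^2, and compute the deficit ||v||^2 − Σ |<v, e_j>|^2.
Σ |<v, e_j>|^2 = 2; ||v||^2 = 11; deficit = 9

Write each e_j = u_j / sqrt(<u_j, u_j>) where u_j is the displayed integer vector. Then <v, e_j> = <v, u_j> / sqrt(<u_j, u_j>), so |<v, e_j>|^2 = <v, u_j>^2 / <u_j, u_j>.
Coefficients: <v, e_1> = -4/sqrt(8), <v, e_2> = 0/sqrt(2).
Square and sum: Σ |<v, e_j>|^2 = 2.
Compute ||v||^2 = v·v = 11.
Deficit = 11 − 2 = 9 ≥ 0, confirming Bessel's inequality. (The deficit equals ||v − Σ <v,e_j> e_j||^2, the squared distance from v to span{e_j}.)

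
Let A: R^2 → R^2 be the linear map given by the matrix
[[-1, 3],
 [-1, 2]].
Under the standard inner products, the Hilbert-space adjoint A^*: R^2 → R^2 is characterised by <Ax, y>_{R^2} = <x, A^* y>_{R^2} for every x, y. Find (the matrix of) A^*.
A^* = A^T =
[[-1, -1],
 [3, 2]]

For real matrices with standard dot products, the defining identity <Ax, y> = <x, A^* y> gives (Ax)^T y = x^T (A^*) y, i.e. x^T A^T y = x^T (A^*) y. Since this holds for all x, y, we must have A^* = A^T. Therefore
A^* =
[[-1, -1],
 [3, 2]].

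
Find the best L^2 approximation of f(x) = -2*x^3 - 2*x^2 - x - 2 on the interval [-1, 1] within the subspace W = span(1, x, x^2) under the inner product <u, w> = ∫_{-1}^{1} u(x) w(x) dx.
g(x) = -2*x^2 - 11*x/5 - 2

The best approximation g ∈ W is the orthogonal projection of f onto W. Writing g = a_0 + a_1 x + a_2 x^2, the coefficients solve the normal equations G · a = b where
  G_{ij} = <φ_i, φ_j> and b_i = <f, φ_i>, with φ_0 = 1, φ_1 = x, φ_2 = x^2.
G =
  [2, 0, 2/3]
  [0, 2/3, 0]
  [2/3, 0, 2/5],
b = (-16/3, -22/15, -32/15).
Solving gives a_0 = -2, a_1 = -11/5, a_2 = -2, so
  g(x) = -2*x^2 - 11*x/5 - 2.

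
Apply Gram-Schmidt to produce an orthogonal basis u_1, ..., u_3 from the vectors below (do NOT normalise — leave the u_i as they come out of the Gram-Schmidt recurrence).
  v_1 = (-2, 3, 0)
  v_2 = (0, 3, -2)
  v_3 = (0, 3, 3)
Orthogonal basis:
  u_1 = (-2, 3, 0)
  u_2 = (18/13, 12/13, -2)
  u_3 = (45/22, 15/11, 45/22)

Apply the Gram-Schmidt recurrence
  u_1 = v_1
  u_i = v_i − Σ_{j<i} ((v_i · u_j) / (u_j · u_j)) · u_j.

Step by step this gives:
  u_1 = (-2, 3, 0)
  u_2 = (18/13, 12/13, -2)
  u_3 = (45/22, 15/11, 45/22)

Orthogonality check:
  u_2 · u_1 = 0 (should be 0)
  u_3 · u_1 = 0 (should be 0)
  u_3 · u_2 = 0 (should be 0)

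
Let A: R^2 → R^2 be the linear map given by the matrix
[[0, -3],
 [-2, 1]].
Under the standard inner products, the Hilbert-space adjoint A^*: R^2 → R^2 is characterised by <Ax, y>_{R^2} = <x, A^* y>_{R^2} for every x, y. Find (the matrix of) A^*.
A^* = A^T =
[[0, -2],
 [-3, 1]]

For real matrices with standard dot products, the defining identity <Ax, y> = <x, A^* y> gives (Ax)^T y = x^T (A^*) y, i.e. x^T A^T y = x^T (A^*) y. Since this holds for all x, y, we must have A^* = A^T. Therefore
A^* =
[[0, -2],
 [-3, 1]].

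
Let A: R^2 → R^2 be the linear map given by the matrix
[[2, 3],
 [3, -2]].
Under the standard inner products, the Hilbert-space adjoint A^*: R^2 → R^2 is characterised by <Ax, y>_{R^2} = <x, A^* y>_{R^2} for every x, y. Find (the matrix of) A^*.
A^* = A^T =
[[2, 3],
 [3, -2]]

For real matrices with standard dot products, the defining identity <Ax, y> = <x, A^* y> gives (Ax)^T y = x^T (A^*) y, i.e. x^T A^T y = x^T (A^*) y. Since this holds for all x, y, we must have A^* = A^T. Therefore
A^* =
[[2, 3],
 [3, -2]].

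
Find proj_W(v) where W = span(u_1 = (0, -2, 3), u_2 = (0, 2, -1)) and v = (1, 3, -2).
proj_W(v) = (0, 3, -2)

Set up U = [u_1 | ... | u_2] ∈ R^(3×2). The projector onto W = col(U) is P = U (U^T U)^(-1) U^T.
Compute U^T U =
  [13, -7]
  [-7, 5],
and U^T v = (-12, 8).
Solve U^T U · c = U^T v for the coefficients: c = (-1/4, 5/4). The projection is proj_W(v) = U c.
Check: (v - proj_W(v)) · u_1 = 0  (should be 0).
Check: (v - proj_W(v)) · u_2 = 0  (should be 0).
Result: proj_W(v) = (0, 3, -2).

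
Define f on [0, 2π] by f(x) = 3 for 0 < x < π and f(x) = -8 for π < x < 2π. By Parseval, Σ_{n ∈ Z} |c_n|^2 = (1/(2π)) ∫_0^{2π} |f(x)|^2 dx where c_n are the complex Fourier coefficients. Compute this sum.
Σ |c_n|^2 = 73/2

Parseval equates the L^2 energy of f (normalised by 1/(2π)) with the ℓ^2 sum of its Fourier coefficients: (1/(2π)) ∫_0^{2π} |f|^2 = Σ |c_n|^2.
Compute the left side: (1/(2π)) [∫_0^π 3^2 dx + ∫_π^{2π} (-8)^2 dx] = (1/(2π)) · (9π + 64π) = (9 + 64)/2 = 73/2.
So Σ_{n ∈ Z} |c_n|^2 = 73/2.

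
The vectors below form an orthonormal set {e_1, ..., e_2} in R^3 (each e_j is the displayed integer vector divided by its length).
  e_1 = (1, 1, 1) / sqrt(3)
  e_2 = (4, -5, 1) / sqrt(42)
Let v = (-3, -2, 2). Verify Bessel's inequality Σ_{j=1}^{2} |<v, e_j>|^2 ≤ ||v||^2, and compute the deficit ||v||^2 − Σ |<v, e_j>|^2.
Σ |<v, e_j>|^2 = 3; ||v||^2 = 17; deficit = 14

Write each e_j = u_j / sqrt(<u_j, u_j>) where u_j is the displayed integer vector. Then <v, e_j> = <v, u_j> / sqrt(<u_j, u_j>), so |<v, e_j>|^2 = <v, u_j>^2 / <u_j, u_j>.
Coefficients: <v, e_1> = -3/sqrt(3), <v, e_2> = 0/sqrt(42).
Square and sum: Σ |<v, e_j>|^2 = 3.
Compute ||v||^2 = v·v = 17.
Deficit = 17 − 3 = 14 ≥ 0, confirming Bessel's inequality. (The deficit equals ||v − Σ <v,e_j> e_j||^2, the squared distance from v to span{e_j}.)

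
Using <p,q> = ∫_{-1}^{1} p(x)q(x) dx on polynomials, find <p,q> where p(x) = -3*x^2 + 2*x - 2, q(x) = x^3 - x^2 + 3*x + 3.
<p,q> = -32/3

Expand the product: p(x)·q(x) = -3*x^5 + 5*x^4 - 13*x^3 - x^2 - 6.
∫_{-1}^{1} of each monomial x^k gives [2/(k+1) if k even, 0 if k odd]. Integrating term-by-term (or equivalently evaluating the antiderivative F(x) = -x^6/2 + x^5 - 13*x^4/4 - x^3/3 - 6*x at the endpoints):
  F(1) − F(−1) = -109/12 − (19/12) = -32/3.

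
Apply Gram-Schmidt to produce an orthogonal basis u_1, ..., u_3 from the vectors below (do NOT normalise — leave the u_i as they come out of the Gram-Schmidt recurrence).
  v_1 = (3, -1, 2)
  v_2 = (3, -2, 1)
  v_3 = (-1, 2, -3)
Orthogonal basis:
  u_1 = (3, -1, 2)
  u_2 = (3/14, -15/14, -6/7)
  u_3 = (4/3, 4/3, -4/3)

Apply the Gram-Schmidt recurrence
  u_1 = v_1
  u_i = v_i − Σ_{j<i} ((v_i · u_j) / (u_j · u_j)) · u_j.

Step by step this gives:
  u_1 = (3, -1, 2)
  u_2 = (3/14, -15/14, -6/7)
  u_3 = (4/3, 4/3, -4/3)

Orthogonality check:
  u_2 · u_1 = 0 (should be 0)
  u_3 · u_1 = 0 (should be 0)
  u_3 · u_2 = 0 (should be 0)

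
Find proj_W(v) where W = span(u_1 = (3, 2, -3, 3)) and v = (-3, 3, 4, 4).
proj_W(v) = (-9/31, -6/31, 9/31, -9/31)

Set up U = [u_1 | ... | u_1] ∈ R^(4×1). The projector onto W = col(U) is P = U (U^T U)^(-1) U^T.
Compute U^T U =
  [31],
and U^T v = (-3).
Solve U^T U · c = U^T v for the coefficients: c = (-3/31). The projection is proj_W(v) = U c.
Check: (v - proj_W(v)) · u_1 = 0  (should be 0).
Result: proj_W(v) = (-9/31, -6/31, 9/31, -9/31).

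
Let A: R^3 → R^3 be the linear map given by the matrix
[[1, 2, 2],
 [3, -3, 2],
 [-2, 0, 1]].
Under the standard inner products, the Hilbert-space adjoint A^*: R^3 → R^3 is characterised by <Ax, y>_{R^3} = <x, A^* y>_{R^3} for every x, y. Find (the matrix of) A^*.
A^* = A^T =
[[1, 3, -2],
 [2, -3, 0],
 [2, 2, 1]]

For real matrices with standard dot products, the defining identity <Ax, y> = <x, A^* y> gives (Ax)^T y = x^T (A^*) y, i.e. x^T A^T y = x^T (A^*) y. Since this holds for all x, y, we must have A^* = A^T. Therefore
A^* =
[[1, 3, -2],
 [2, -3, 0],
 [2, 2, 1]].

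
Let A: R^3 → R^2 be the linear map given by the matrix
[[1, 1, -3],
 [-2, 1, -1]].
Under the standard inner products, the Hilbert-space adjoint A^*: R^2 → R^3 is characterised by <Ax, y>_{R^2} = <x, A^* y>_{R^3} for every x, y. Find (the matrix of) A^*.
A^* = A^T =
[[1, -2],
 [1, 1],
 [-3, -1]]

For real matrices with standard dot products, the defining identity <Ax, y> = <x, A^* y> gives (Ax)^T y = x^T (A^*) y, i.e. x^T A^T y = x^T (A^*) y. Since this holds for all x, y, we must have A^* = A^T. Therefore
A^* =
[[1, -2],
 [1, 1],
 [-3, -1]].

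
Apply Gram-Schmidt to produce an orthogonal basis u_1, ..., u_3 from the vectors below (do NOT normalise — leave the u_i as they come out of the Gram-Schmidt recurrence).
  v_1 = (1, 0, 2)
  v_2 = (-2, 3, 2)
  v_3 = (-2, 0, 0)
Orthogonal basis:
  u_1 = (1, 0, 2)
  u_2 = (-12/5, 3, 6/5)
  u_3 = (-8/9, -8/9, 4/9)

Apply the Gram-Schmidt recurrence
  u_1 = v_1
  u_i = v_i − Σ_{j<i} ((v_i · u_j) / (u_j · u_j)) · u_j.

Step by step this gives:
  u_1 = (1, 0, 2)
  u_2 = (-12/5, 3, 6/5)
  u_3 = (-8/9, -8/9, 4/9)

Orthogonality check:
  u_2 · u_1 = 0 (should be 0)
  u_3 · u_1 = 0 (should be 0)
  u_3 · u_2 = 0 (should be 0)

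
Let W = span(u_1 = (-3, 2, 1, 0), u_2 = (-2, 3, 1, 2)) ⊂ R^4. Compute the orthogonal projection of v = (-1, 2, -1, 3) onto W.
proj_W(v) = (-25/83, 190/83, 43/83, 208/83)

Set up U = [u_1 | ... | u_2] ∈ R^(4×2). The projector onto W = col(U) is P = U (U^T U)^(-1) U^T.
Compute U^T U =
  [14, 13]
  [13, 18],
and U^T v = (6, 13).
Solve U^T U · c = U^T v for the coefficients: c = (-61/83, 104/83). The projection is proj_W(v) = U c.
Check: (v - proj_W(v)) · u_1 = 0  (should be 0).
Check: (v - proj_W(v)) · u_2 = 0  (should be 0).
Result: proj_W(v) = (-25/83, 190/83, 43/83, 208/83).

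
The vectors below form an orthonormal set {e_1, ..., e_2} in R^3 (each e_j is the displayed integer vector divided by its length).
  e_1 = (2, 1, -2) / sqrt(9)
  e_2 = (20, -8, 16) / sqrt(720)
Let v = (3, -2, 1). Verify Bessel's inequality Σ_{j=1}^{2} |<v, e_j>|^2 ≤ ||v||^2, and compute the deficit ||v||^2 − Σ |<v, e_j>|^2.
Σ |<v, e_j>|^2 = 61/5; ||v||^2 = 14; deficit = 9/5

Write each e_j = u_j / sqrt(<u_j, u_j>) where u_j is the displayed integer vector. Then <v, e_j> = <v, u_j> / sqrt(<u_j, u_j>), so |<v, e_j>|^2 = <v, u_j>^2 / <u_j, u_j>.
Coefficients: <v, e_1> = 2/sqrt(9), <v, e_2> = 92/sqrt(720).
Square and sum: Σ |<v, e_j>|^2 = 61/5.
Compute ||v||^2 = v·v = 14.
Deficit = 14 − 61/5 = 9/5 ≥ 0, confirming Bessel's inequality. (The deficit equals ||v − Σ <v,e_j> e_j||^2, the squared distance from v to span{e_j}.)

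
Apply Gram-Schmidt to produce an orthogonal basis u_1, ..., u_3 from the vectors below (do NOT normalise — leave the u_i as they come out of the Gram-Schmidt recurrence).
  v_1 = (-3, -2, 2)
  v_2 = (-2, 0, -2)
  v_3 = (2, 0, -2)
Orthogonal basis:
  u_1 = (-3, -2, 2)
  u_2 = (-28/17, 4/17, -38/17)
  u_3 = (16/33, -40/33, -16/33)

Apply the Gram-Schmidt recurrence
  u_1 = v_1
  u_i = v_i − Σ_{j<i} ((v_i · u_j) / (u_j · u_j)) · u_j.

Step by step this gives:
  u_1 = (-3, -2, 2)
  u_2 = (-28/17, 4/17, -38/17)
  u_3 = (16/33, -40/33, -16/33)

Orthogonality check:
  u_2 · u_1 = 0 (should be 0)
  u_3 · u_1 = 0 (should be 0)
  u_3 · u_2 = 0 (should be 0)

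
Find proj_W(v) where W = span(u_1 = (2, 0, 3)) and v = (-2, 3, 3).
proj_W(v) = (10/13, 0, 15/13)

Set up U = [u_1 | ... | u_1] ∈ R^(3×1). The projector onto W = col(U) is P = U (U^T U)^(-1) U^T.
Compute U^T U =
  [13],
and U^T v = (5).
Solve U^T U · c = U^T v for the coefficients: c = (5/13). The projection is proj_W(v) = U c.
Check: (v - proj_W(v)) · u_1 = 0  (should be 0).
Result: proj_W(v) = (10/13, 0, 15/13).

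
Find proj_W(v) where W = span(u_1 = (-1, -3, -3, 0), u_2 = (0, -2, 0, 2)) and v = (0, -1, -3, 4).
proj_W(v) = (-9/29, -86/29, -27/29, 59/29)

Set up U = [u_1 | ... | u_2] ∈ R^(4×2). The projector onto W = col(U) is P = U (U^T U)^(-1) U^T.
Compute U^T U =
  [19, 6]
  [6, 8],
and U^T v = (12, 10).
Solve U^T U · c = U^T v for the coefficients: c = (9/29, 59/58). The projection is proj_W(v) = U c.
Check: (v - proj_W(v)) · u_1 = 0  (should be 0).
Check: (v - proj_W(v)) · u_2 = 0  (should be 0).
Result: proj_W(v) = (-9/29, -86/29, -27/29, 59/29).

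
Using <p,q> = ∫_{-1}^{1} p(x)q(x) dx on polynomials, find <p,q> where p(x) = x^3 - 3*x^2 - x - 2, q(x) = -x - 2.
<p,q> = 184/15

Expand the product: p(x)·q(x) = -x^4 + x^3 + 7*x^2 + 4*x + 4.
∫_{-1}^{1} of each monomial x^k gives [2/(k+1) if k even, 0 if k odd]. Integrating term-by-term (or equivalently evaluating the antiderivative F(x) = -x^5/5 + x^4/4 + 7*x^3/3 + 2*x^2 + 4*x at the endpoints):
  F(1) − F(−1) = 503/60 − (-233/60) = 184/15.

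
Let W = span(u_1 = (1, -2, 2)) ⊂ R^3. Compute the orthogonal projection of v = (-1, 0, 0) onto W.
proj_W(v) = (-1/9, 2/9, -2/9)

Set up U = [u_1 | ... | u_1] ∈ R^(3×1). The projector onto W = col(U) is P = U (U^T U)^(-1) U^T.
Compute U^T U =
  [9],
and U^T v = (-1).
Solve U^T U · c = U^T v for the coefficients: c = (-1/9). The projection is proj_W(v) = U c.
Check: (v - proj_W(v)) · u_1 = 0  (should be 0).
Result: proj_W(v) = (-1/9, 2/9, -2/9).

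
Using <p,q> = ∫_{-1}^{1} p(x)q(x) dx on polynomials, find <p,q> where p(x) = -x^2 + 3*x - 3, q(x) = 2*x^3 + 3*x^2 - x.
<p,q> = -34/5

Expand the product: p(x)·q(x) = -2*x^5 + 3*x^4 + 4*x^3 - 12*x^2 + 3*x.
∫_{-1}^{1} of each monomial x^k gives [2/(k+1) if k even, 0 if k odd]. Integrating term-by-term (or equivalently evaluating the antiderivative F(x) = -x^6/3 + 3*x^5/5 + x^4 - 4*x^3 + 3*x^2/2 at the endpoints):
  F(1) − F(−1) = -37/30 − (167/30) = -34/5.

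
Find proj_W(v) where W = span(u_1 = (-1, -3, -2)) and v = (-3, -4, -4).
proj_W(v) = (-23/14, -69/14, -23/7)

Set up U = [u_1 | ... | u_1] ∈ R^(3×1). The projector onto W = col(U) is P = U (U^T U)^(-1) U^T.
Compute U^T U =
  [14],
and U^T v = (23).
Solve U^T U · c = U^T v for the coefficients: c = (23/14). The projection is proj_W(v) = U c.
Check: (v - proj_W(v)) · u_1 = 0  (should be 0).
Result: proj_W(v) = (-23/14, -69/14, -23/7).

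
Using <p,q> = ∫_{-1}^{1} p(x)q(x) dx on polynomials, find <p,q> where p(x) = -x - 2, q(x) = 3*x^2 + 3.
<p,q> = -16

Expand the product: p(x)·q(x) = -3*x^3 - 6*x^2 - 3*x - 6.
∫_{-1}^{1} of each monomial x^k gives [2/(k+1) if k even, 0 if k odd]. Integrating term-by-term (or equivalently evaluating the antiderivative F(x) = -3*x^4/4 - 2*x^3 - 3*x^2/2 - 6*x at the endpoints):
  F(1) − F(−1) = -41/4 − (23/4) = -16.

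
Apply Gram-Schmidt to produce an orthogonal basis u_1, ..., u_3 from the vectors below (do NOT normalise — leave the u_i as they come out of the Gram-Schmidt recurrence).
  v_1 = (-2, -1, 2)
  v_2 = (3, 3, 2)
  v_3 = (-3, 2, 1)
Orthogonal basis:
  u_1 = (-2, -1, 2)
  u_2 = (17/9, 22/9, 28/9)
  u_3 = (-328/173, 410/173, -123/173)

Apply the Gram-Schmidt recurrence
  u_1 = v_1
  u_i = v_i − Σ_{j<i} ((v_i · u_j) / (u_j · u_j)) · u_j.

Step by step this gives:
  u_1 = (-2, -1, 2)
  u_2 = (17/9, 22/9, 28/9)
  u_3 = (-328/173, 410/173, -123/173)

Orthogonality check:
  u_2 · u_1 = 0 (should be 0)
  u_3 · u_1 = 0 (should be 0)
  u_3 · u_2 = 0 (should be 0)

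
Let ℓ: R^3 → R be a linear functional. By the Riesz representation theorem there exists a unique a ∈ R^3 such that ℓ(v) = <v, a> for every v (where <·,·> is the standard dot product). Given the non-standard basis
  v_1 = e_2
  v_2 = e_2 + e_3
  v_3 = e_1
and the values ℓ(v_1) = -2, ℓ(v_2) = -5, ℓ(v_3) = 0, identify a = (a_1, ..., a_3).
a = (0, -2, -3)

Write a = (a_1, ..., a_3) in the standard basis. For each basis vector v_i, ℓ(v_i) = <v_i, a> is a linear equation in the a_j's. Collect the n equations into a matrix system V a = ℓ, where row i of V is v_i (expressed in the standard basis). Since V is invertible (lower-triangular with 1s on the diagonal, up to permutation), solve by back-substitution:
  V =
[[0, 1, 0],
 [0, 1, 1],
 [1, 0, 0]]
  V a = (-2, -5, 0)
Solving gives a = (0, -2, -3).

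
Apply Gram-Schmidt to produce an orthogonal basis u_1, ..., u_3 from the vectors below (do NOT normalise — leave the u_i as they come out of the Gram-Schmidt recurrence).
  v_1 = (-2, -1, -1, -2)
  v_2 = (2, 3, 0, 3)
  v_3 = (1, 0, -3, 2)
Orthogonal basis:
  u_1 = (-2, -1, -1, -2)
  u_2 = (-3/5, 17/10, -13/10, 2/5)
  u_3 = (15/17, -5/3, -115/51, 55/51)

Apply the Gram-Schmidt recurrence
  u_1 = v_1
  u_i = v_i − Σ_{j<i} ((v_i · u_j) / (u_j · u_j)) · u_j.

Step by step this gives:
  u_1 = (-2, -1, -1, -2)
  u_2 = (-3/5, 17/10, -13/10, 2/5)
  u_3 = (15/17, -5/3, -115/51, 55/51)

Orthogonality check:
  u_2 · u_1 = 0 (should be 0)
  u_3 · u_1 = 0 (should be 0)
  u_3 · u_2 = 0 (should be 0)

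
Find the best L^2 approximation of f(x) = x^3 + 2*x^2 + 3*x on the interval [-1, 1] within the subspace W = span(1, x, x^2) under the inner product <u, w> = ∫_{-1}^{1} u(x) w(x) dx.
g(x) = 2*x^2 + 18*x/5

The best approximation g ∈ W is the orthogonal projection of f onto W. Writing g = a_0 + a_1 x + a_2 x^2, the coefficients solve the normal equations G · a = b where
  G_{ij} = <φ_i, φ_j> and b_i = <f, φ_i>, with φ_0 = 1, φ_1 = x, φ_2 = x^2.
G =
  [2, 0, 2/3]
  [0, 2/3, 0]
  [2/3, 0, 2/5],
b = (4/3, 12/5, 4/5).
Solving gives a_0 = 0, a_1 = 18/5, a_2 = 2, so
  g(x) = 2*x^2 + 18*x/5.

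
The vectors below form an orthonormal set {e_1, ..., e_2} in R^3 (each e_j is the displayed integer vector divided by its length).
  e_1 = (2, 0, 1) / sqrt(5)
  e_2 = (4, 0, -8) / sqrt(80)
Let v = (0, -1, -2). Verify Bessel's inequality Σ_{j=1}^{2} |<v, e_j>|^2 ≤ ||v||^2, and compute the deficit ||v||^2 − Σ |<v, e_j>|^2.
Σ |<v, e_j>|^2 = 4; ||v||^2 = 5; deficit = 1

Write each e_j = u_j / sqrt(<u_j, u_j>) where u_j is the displayed integer vector. Then <v, e_j> = <v, u_j> / sqrt(<u_j, u_j>), so |<v, e_j>|^2 = <v, u_j>^2 / <u_j, u_j>.
Coefficients: <v, e_1> = -2/sqrt(5), <v, e_2> = 16/sqrt(80).
Square and sum: Σ |<v, e_j>|^2 = 4.
Compute ||v||^2 = v·v = 5.
Deficit = 5 − 4 = 1 ≥ 0, confirming Bessel's inequality. (The deficit equals ||v − Σ <v,e_j> e_j||^2, the squared distance from v to span{e_j}.)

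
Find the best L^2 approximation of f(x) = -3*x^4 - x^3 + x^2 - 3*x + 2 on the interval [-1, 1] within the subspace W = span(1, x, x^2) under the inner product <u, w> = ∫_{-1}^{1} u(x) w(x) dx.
g(x) = -11*x^2/7 - 18*x/5 + 79/35

The best approximation g ∈ W is the orthogonal projection of f onto W. Writing g = a_0 + a_1 x + a_2 x^2, the coefficients solve the normal equations G · a = b where
  G_{ij} = <φ_i, φ_j> and b_i = <f, φ_i>, with φ_0 = 1, φ_1 = x, φ_2 = x^2.
G =
  [2, 0, 2/3]
  [0, 2/3, 0]
  [2/3, 0, 2/5],
b = (52/15, -12/5, 92/105).
Solving gives a_0 = 79/35, a_1 = -18/5, a_2 = -11/7, so
  g(x) = -11*x^2/7 - 18*x/5 + 79/35.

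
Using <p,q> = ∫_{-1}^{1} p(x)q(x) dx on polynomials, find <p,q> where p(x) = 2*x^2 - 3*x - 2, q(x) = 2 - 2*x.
<p,q> = -4/3

Expand the product: p(x)·q(x) = -4*x^3 + 10*x^2 - 2*x - 4.
∫_{-1}^{1} of each monomial x^k gives [2/(k+1) if k even, 0 if k odd]. Integrating term-by-term (or equivalently evaluating the antiderivative F(x) = -x^4 + 10*x^3/3 - x^2 - 4*x at the endpoints):
  F(1) − F(−1) = -8/3 − (-4/3) = -4/3.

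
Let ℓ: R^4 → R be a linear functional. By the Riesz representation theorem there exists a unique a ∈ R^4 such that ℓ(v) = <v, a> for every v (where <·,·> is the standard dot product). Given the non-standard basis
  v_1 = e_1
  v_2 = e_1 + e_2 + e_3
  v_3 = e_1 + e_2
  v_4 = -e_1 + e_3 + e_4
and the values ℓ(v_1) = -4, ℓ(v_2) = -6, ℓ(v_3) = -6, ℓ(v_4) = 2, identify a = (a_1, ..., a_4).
a = (-4, -2, 0, -2)

Write a = (a_1, ..., a_4) in the standard basis. For each basis vector v_i, ℓ(v_i) = <v_i, a> is a linear equation in the a_j's. Collect the n equations into a matrix system V a = ℓ, where row i of V is v_i (expressed in the standard basis). Since V is invertible (lower-triangular with 1s on the diagonal, up to permutation), solve by back-substitution:
  V =
[[1, 0, 0, 0],
 [1, 1, 1, 0],
 [1, 1, 0, 0],
 [-1, 0, 1, 1]]
  V a = (-4, -6, -6, 2)
Solving gives a = (-4, -2, 0, -2).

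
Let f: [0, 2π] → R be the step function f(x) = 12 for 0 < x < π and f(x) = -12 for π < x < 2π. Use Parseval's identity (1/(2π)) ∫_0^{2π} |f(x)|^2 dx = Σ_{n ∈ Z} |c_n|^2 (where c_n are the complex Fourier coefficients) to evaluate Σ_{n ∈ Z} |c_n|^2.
Σ |c_n|^2 = 144

Parseval equates the L^2 energy of f (normalised by 1/(2π)) with the ℓ^2 sum of its Fourier coefficients: (1/(2π)) ∫_0^{2π} |f|^2 = Σ |c_n|^2.
Compute the left side: (1/(2π)) [∫_0^π 12^2 dx + ∫_π^{2π} (-12)^2 dx] = (1/(2π)) · (144π + 144π) = (144 + 144)/2 = 144.
So Σ_{n ∈ Z} |c_n|^2 = 144.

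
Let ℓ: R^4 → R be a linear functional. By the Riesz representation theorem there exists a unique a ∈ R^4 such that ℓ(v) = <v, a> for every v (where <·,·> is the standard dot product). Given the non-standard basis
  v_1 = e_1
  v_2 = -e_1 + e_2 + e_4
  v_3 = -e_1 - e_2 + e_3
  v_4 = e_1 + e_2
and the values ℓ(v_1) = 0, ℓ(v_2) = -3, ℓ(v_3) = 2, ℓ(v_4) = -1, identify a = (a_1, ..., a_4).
a = (0, -1, 1, -2)

Write a = (a_1, ..., a_4) in the standard basis. For each basis vector v_i, ℓ(v_i) = <v_i, a> is a linear equation in the a_j's. Collect the n equations into a matrix system V a = ℓ, where row i of V is v_i (expressed in the standard basis). Since V is invertible (lower-triangular with 1s on the diagonal, up to permutation), solve by back-substitution:
  V =
[[1, 0, 0, 0],
 [-1, 1, 0, 1],
 [-1, -1, 1, 0],
 [1, 1, 0, 0]]
  V a = (0, -3, 2, -1)
Solving gives a = (0, -1, 1, -2).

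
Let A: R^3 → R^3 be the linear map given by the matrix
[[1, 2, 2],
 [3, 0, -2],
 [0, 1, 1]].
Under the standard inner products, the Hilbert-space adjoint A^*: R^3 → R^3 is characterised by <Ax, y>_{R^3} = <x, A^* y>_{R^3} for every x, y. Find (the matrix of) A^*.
A^* = A^T =
[[1, 3, 0],
 [2, 0, 1],
 [2, -2, 1]]

For real matrices with standard dot products, the defining identity <Ax, y> = <x, A^* y> gives (Ax)^T y = x^T (A^*) y, i.e. x^T A^T y = x^T (A^*) y. Since this holds for all x, y, we must have A^* = A^T. Therefore
A^* =
[[1, 3, 0],
 [2, 0, 1],
 [2, -2, 1]].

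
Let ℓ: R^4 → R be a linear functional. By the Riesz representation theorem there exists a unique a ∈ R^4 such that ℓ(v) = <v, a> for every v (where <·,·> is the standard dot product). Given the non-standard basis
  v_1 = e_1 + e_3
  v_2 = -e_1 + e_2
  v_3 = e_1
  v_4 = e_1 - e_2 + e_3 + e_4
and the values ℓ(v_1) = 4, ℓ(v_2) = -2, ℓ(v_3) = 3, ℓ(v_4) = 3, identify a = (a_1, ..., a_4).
a = (3, 1, 1, 0)

Write a = (a_1, ..., a_4) in the standard basis. For each basis vector v_i, ℓ(v_i) = <v_i, a> is a linear equation in the a_j's. Collect the n equations into a matrix system V a = ℓ, where row i of V is v_i (expressed in the standard basis). Since V is invertible (lower-triangular with 1s on the diagonal, up to permutation), solve by back-substitution:
  V =
[[1, 0, 1, 0],
 [-1, 1, 0, 0],
 [1, 0, 0, 0],
 [1, -1, 1, 1]]
  V a = (4, -2, 3, 3)
Solving gives a = (3, 1, 1, 0).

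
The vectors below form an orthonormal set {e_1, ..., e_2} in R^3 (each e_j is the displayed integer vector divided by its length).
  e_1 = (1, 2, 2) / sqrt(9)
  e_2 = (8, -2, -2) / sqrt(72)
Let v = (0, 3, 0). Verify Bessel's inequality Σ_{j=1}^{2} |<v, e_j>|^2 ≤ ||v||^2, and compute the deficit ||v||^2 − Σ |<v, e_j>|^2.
Σ |<v, e_j>|^2 = 9/2; ||v||^2 = 9; deficit = 9/2

Write each e_j = u_j / sqrt(<u_j, u_j>) where u_j is the displayed integer vector. Then <v, e_j> = <v, u_j> / sqrt(<u_j, u_j>), so |<v, e_j>|^2 = <v, u_j>^2 / <u_j, u_j>.
Coefficients: <v, e_1> = 6/sqrt(9), <v, e_2> = -6/sqrt(72).
Square and sum: Σ |<v, e_j>|^2 = 9/2.
Compute ||v||^2 = v·v = 9.
Deficit = 9 − 9/2 = 9/2 ≥ 0, confirming Bessel's inequality. (The deficit equals ||v − Σ <v,e_j> e_j||^2, the squared distance from v to span{e_j}.)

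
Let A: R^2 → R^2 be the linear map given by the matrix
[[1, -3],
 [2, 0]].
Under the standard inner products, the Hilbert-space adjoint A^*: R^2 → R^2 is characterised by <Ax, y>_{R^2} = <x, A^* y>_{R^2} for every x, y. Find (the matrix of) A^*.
A^* = A^T =
[[1, 2],
 [-3, 0]]

For real matrices with standard dot products, the defining identity <Ax, y> = <x, A^* y> gives (Ax)^T y = x^T (A^*) y, i.e. x^T A^T y = x^T (A^*) y. Since this holds for all x, y, we must have A^* = A^T. Therefore
A^* =
[[1, 2],
 [-3, 0]].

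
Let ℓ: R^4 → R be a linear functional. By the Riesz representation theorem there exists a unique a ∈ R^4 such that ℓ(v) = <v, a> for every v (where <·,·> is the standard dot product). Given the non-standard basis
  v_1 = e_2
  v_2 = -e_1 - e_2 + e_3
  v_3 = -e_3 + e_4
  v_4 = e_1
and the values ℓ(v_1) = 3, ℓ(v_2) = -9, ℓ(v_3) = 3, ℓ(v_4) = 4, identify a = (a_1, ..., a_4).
a = (4, 3, -2, 1)

Write a = (a_1, ..., a_4) in the standard basis. For each basis vector v_i, ℓ(v_i) = <v_i, a> is a linear equation in the a_j's. Collect the n equations into a matrix system V a = ℓ, where row i of V is v_i (expressed in the standard basis). Since V is invertible (lower-triangular with 1s on the diagonal, up to permutation), solve by back-substitution:
  V =
[[0, 1, 0, 0],
 [-1, -1, 1, 0],
 [0, 0, -1, 1],
 [1, 0, 0, 0]]
  V a = (3, -9, 3, 4)
Solving gives a = (4, 3, -2, 1).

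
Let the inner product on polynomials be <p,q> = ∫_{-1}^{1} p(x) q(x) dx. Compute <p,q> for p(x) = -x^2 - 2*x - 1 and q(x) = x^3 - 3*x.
<p,q> = 16/5

Expand the product: p(x)·q(x) = -x^5 - 2*x^4 + 2*x^3 + 6*x^2 + 3*x.
∫_{-1}^{1} of each monomial x^k gives [2/(k+1) if k even, 0 if k odd]. Integrating term-by-term (or equivalently evaluating the antiderivative F(x) = -x^6/6 - 2*x^5/5 + x^4/2 + 2*x^3 + 3*x^2/2 at the endpoints):
  F(1) − F(−1) = 103/30 − (7/30) = 16/5.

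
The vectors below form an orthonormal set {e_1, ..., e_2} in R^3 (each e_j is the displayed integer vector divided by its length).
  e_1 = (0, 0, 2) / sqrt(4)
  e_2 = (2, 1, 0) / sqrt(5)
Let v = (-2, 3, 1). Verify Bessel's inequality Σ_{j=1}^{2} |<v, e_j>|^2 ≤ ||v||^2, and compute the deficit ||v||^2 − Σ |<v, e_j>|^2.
Σ |<v, e_j>|^2 = 6/5; ||v||^2 = 14; deficit = 64/5

Write each e_j = u_j / sqrt(<u_j, u_j>) where u_j is the displayed integer vector. Then <v, e_j> = <v, u_j> / sqrt(<u_j, u_j>), so |<v, e_j>|^2 = <v, u_j>^2 / <u_j, u_j>.
Coefficients: <v, e_1> = 2/sqrt(4), <v, e_2> = -1/sqrt(5).
Square and sum: Σ |<v, e_j>|^2 = 6/5.
Compute ||v||^2 = v·v = 14.
Deficit = 14 − 6/5 = 64/5 ≥ 0, confirming Bessel's inequality. (The deficit equals ||v − Σ <v,e_j> e_j||^2, the squared distance from v to span{e_j}.)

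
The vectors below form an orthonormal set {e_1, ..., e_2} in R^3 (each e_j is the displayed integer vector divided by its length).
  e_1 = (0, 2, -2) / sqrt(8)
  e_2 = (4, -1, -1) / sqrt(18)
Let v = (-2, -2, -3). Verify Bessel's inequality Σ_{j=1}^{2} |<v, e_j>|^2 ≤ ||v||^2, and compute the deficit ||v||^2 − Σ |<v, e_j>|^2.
Σ |<v, e_j>|^2 = 1; ||v||^2 = 17; deficit = 16

Write each e_j = u_j / sqrt(<u_j, u_j>) where u_j is the displayed integer vector. Then <v, e_j> = <v, u_j> / sqrt(<u_j, u_j>), so |<v, e_j>|^2 = <v, u_j>^2 / <u_j, u_j>.
Coefficients: <v, e_1> = 2/sqrt(8), <v, e_2> = -3/sqrt(18).
Square and sum: Σ |<v, e_j>|^2 = 1.
Compute ||v||^2 = v·v = 17.
Deficit = 17 − 1 = 16 ≥ 0, confirming Bessel's inequality. (The deficit equals ||v − Σ <v,e_j> e_j||^2, the squared distance from v to span{e_j}.)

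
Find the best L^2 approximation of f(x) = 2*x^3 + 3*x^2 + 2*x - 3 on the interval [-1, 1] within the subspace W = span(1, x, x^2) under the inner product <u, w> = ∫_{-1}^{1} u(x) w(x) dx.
g(x) = 3*x^2 + 16*x/5 - 3

The best approximation g ∈ W is the orthogonal projection of f onto W. Writing g = a_0 + a_1 x + a_2 x^2, the coefficients solve the normal equations G · a = b where
  G_{ij} = <φ_i, φ_j> and b_i = <f, φ_i>, with φ_0 = 1, φ_1 = x, φ_2 = x^2.
G =
  [2, 0, 2/3]
  [0, 2/3, 0]
  [2/3, 0, 2/5],
b = (-4, 32/15, -4/5).
Solving gives a_0 = -3, a_1 = 16/5, a_2 = 3, so
  g(x) = 3*x^2 + 16*x/5 - 3.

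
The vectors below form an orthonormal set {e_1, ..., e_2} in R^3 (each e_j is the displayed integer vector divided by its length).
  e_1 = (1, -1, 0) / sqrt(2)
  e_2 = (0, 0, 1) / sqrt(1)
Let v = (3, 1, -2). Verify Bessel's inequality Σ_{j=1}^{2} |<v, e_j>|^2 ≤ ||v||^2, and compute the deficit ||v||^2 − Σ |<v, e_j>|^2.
Σ |<v, e_j>|^2 = 6; ||v||^2 = 14; deficit = 8

Write each e_j = u_j / sqrt(<u_j, u_j>) where u_j is the displayed integer vector. Then <v, e_j> = <v, u_j> / sqrt(<u_j, u_j>), so |<v, e_j>|^2 = <v, u_j>^2 / <u_j, u_j>.
Coefficients: <v, e_1> = 2/sqrt(2), <v, e_2> = -2/sqrt(1).
Square and sum: Σ |<v, e_j>|^2 = 6.
Compute ||v||^2 = v·v = 14.
Deficit = 14 − 6 = 8 ≥ 0, confirming Bessel's inequality. (The deficit equals ||v − Σ <v,e_j> e_j||^2, the squared distance from v to span{e_j}.)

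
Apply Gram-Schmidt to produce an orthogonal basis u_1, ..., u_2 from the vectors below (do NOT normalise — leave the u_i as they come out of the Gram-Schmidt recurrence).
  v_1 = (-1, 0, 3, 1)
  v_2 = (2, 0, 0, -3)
Orthogonal basis:
  u_1 = (-1, 0, 3, 1)
  u_2 = (17/11, 0, 15/11, -28/11)

Apply the Gram-Schmidt recurrence
  u_1 = v_1
  u_i = v_i − Σ_{j<i} ((v_i · u_j) / (u_j · u_j)) · u_j.

Step by step this gives:
  u_1 = (-1, 0, 3, 1)
  u_2 = (17/11, 0, 15/11, -28/11)

Orthogonality check:
  u_2 · u_1 = 0 (should be 0)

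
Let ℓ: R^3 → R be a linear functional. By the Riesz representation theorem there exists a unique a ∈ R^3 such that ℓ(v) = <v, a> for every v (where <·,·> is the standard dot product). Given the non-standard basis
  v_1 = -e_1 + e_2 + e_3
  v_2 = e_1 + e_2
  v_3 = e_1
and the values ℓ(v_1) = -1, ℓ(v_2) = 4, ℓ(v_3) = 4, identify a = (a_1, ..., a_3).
a = (4, 0, 3)

Write a = (a_1, ..., a_3) in the standard basis. For each basis vector v_i, ℓ(v_i) = <v_i, a> is a linear equation in the a_j's. Collect the n equations into a matrix system V a = ℓ, where row i of V is v_i (expressed in the standard basis). Since V is invertible (lower-triangular with 1s on the diagonal, up to permutation), solve by back-substitution:
  V =
[[-1, 1, 1],
 [1, 1, 0],
 [1, 0, 0]]
  V a = (-1, 4, 4)
Solving gives a = (4, 0, 3).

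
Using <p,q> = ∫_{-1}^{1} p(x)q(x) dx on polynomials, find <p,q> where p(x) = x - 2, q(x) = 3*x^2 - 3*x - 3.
<p,q> = 6

Expand the product: p(x)·q(x) = 3*x^3 - 9*x^2 + 3*x + 6.
∫_{-1}^{1} of each monomial x^k gives [2/(k+1) if k even, 0 if k odd]. Integrating term-by-term (or equivalently evaluating the antiderivative F(x) = 3*x^4/4 - 3*x^3 + 3*x^2/2 + 6*x at the endpoints):
  F(1) − F(−1) = 21/4 − (-3/4) = 6.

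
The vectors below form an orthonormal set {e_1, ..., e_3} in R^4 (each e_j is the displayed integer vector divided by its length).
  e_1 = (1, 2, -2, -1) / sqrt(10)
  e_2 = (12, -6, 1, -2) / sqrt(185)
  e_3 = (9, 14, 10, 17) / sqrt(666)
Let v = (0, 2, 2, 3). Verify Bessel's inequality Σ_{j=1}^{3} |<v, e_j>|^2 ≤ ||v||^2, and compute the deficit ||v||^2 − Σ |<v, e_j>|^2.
Σ |<v, e_j>|^2 = 17; ||v||^2 = 17; deficit = 0

Write each e_j = u_j / sqrt(<u_j, u_j>) where u_j is the displayed integer vector. Then <v, e_j> = <v, u_j> / sqrt(<u_j, u_j>), so |<v, e_j>|^2 = <v, u_j>^2 / <u_j, u_j>.
Coefficients: <v, e_1> = -3/sqrt(10), <v, e_2> = -16/sqrt(185), <v, e_3> = 99/sqrt(666).
Square and sum: Σ |<v, e_j>|^2 = 17.
Compute ||v||^2 = v·v = 17.
Deficit = 17 − 17 = 0 ≥ 0, confirming Bessel's inequality. (The deficit equals ||v − Σ <v,e_j> e_j||^2, the squared distance from v to span{e_j}.)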